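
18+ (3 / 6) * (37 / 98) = 3565 / 196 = 18.19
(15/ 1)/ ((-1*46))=-15/ 46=-0.33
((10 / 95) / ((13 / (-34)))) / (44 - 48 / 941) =-15997 / 2553733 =-0.01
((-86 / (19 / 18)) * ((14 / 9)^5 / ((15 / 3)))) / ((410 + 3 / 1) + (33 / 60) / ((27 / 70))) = -26430208 / 73802745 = -0.36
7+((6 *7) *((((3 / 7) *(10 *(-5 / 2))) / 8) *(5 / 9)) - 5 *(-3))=-9.25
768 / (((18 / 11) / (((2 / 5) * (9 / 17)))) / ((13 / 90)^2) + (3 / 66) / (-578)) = 1650435072 / 795905831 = 2.07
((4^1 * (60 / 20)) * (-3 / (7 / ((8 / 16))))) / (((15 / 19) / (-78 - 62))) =456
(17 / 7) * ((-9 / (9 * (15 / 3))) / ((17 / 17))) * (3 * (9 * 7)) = -459 / 5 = -91.80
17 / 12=1.42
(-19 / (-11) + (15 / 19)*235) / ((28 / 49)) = 68488 / 209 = 327.69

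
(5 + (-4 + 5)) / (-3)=-2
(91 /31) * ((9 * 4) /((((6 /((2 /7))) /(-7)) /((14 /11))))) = -44.83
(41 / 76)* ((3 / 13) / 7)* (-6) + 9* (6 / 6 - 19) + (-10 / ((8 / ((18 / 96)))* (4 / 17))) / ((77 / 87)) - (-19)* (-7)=-1442314127 / 4868864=-296.23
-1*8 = -8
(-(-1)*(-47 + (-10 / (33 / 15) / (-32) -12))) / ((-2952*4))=1151 / 230912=0.00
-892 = -892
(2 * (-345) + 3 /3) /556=-689 /556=-1.24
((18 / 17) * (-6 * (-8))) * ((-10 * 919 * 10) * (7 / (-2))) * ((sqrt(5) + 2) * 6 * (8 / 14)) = 1905638400 / 17 + 952819200 * sqrt(5) / 17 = 237423935.38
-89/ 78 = -1.14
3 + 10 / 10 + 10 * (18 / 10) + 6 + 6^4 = 1324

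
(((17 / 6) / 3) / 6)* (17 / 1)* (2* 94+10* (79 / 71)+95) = 2011729 / 2556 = 787.06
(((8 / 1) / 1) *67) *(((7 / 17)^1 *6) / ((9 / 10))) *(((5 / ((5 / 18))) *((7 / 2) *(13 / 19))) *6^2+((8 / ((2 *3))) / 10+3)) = 6650840224 / 2907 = 2287870.73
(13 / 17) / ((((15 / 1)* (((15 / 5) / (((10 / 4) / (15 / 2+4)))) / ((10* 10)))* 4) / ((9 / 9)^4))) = 325 / 3519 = 0.09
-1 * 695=-695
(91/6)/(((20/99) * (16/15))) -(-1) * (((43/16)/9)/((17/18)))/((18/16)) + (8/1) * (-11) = -17.34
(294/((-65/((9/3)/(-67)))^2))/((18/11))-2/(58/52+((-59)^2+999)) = -797838247/2209712606725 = -0.00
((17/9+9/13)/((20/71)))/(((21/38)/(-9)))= -203699/1365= -149.23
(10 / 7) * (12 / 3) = 40 / 7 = 5.71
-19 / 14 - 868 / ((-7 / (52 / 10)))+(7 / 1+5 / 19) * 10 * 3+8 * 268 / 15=4007041 / 3990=1004.27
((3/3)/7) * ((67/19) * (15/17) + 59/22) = 5881/7106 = 0.83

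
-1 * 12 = -12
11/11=1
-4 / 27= -0.15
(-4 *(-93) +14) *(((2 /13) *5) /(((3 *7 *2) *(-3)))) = -1930 /819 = -2.36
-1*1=-1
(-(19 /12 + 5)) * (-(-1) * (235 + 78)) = -24727 /12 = -2060.58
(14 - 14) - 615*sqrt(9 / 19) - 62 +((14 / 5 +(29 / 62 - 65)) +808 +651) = 413933 / 310 - 1845*sqrt(19) / 19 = 912.00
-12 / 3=-4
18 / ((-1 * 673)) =-18 / 673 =-0.03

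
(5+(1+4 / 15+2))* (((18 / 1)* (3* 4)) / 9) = 992 / 5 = 198.40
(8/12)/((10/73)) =73/15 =4.87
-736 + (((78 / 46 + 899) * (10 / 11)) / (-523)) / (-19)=-1850141736 / 2514061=-735.92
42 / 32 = 21 / 16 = 1.31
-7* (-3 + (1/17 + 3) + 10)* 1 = -1197/17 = -70.41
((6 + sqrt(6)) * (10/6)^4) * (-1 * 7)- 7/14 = -17527/54- 4375 * sqrt(6)/81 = -456.88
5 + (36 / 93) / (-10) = 769 / 155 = 4.96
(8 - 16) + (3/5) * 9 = -2.60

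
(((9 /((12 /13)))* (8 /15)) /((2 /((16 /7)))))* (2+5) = 208 /5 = 41.60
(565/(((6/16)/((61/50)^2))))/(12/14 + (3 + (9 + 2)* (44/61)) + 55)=179541971/5347500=33.57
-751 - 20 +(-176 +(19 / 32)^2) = -969367 / 1024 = -946.65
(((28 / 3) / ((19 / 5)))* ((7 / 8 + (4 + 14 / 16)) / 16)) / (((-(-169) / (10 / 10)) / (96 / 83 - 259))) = -17227805 / 12792624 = -1.35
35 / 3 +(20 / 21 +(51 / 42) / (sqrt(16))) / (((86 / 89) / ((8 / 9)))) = 208409 / 16254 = 12.82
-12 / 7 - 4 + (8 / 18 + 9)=235 / 63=3.73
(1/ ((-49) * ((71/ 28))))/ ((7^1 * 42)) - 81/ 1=-5917781/ 73059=-81.00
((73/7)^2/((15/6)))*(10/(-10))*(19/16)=-101251/1960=-51.66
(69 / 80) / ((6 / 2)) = 23 / 80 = 0.29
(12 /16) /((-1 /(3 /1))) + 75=291 /4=72.75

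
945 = 945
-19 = -19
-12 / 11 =-1.09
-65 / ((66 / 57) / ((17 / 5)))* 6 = -12597 / 11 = -1145.18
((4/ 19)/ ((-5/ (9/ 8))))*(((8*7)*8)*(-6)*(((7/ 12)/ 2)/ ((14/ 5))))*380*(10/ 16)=3150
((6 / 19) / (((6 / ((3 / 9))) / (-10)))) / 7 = -10 / 399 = -0.03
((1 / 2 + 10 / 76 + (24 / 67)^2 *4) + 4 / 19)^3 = 1544804416000000 / 620454043297171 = 2.49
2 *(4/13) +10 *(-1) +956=12306/13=946.62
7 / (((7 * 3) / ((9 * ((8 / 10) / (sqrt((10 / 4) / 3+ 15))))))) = 12 * sqrt(570) / 475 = 0.60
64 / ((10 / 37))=1184 / 5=236.80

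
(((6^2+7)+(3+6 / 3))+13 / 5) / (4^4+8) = 23 / 120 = 0.19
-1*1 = -1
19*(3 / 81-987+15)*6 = -997234 / 9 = -110803.78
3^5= 243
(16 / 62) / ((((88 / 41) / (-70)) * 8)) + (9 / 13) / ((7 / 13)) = 2231 / 9548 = 0.23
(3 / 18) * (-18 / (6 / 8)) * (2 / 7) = -8 / 7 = -1.14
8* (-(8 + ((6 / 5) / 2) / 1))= -344 / 5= -68.80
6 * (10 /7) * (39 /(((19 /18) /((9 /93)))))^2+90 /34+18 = 5376325617 /41283599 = 130.23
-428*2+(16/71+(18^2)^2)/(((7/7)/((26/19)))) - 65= 192543683/1349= 142730.68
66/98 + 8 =425/49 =8.67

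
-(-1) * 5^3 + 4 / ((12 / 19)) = 394 / 3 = 131.33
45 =45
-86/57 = -1.51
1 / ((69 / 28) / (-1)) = -28 / 69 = -0.41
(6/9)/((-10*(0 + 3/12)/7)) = -1.87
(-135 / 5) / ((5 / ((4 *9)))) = -972 / 5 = -194.40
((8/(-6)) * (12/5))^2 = 256/25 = 10.24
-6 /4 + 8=13 /2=6.50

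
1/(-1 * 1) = -1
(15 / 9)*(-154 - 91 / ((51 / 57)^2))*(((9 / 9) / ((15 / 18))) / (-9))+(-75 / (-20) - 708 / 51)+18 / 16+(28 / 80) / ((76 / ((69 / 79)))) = 15766064153 / 312328080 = 50.48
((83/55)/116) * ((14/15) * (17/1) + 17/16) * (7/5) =2360603/7656000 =0.31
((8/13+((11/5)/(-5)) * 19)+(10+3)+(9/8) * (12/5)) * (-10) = -5171/65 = -79.55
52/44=13/11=1.18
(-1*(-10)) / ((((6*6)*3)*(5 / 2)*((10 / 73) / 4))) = 146 / 135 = 1.08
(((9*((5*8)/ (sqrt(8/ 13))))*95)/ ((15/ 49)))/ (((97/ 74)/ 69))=142610580*sqrt(26)/ 97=7496640.52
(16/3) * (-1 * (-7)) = 112/3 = 37.33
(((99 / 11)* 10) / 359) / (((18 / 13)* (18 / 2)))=65 / 3231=0.02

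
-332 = -332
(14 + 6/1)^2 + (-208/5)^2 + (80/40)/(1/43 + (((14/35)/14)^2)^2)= 2216.56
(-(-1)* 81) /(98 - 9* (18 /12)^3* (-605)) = 648 /147799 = 0.00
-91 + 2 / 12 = -545 / 6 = -90.83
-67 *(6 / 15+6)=-2144 / 5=-428.80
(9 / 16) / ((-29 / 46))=-207 / 232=-0.89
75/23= 3.26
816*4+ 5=3269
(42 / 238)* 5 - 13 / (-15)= 446 / 255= 1.75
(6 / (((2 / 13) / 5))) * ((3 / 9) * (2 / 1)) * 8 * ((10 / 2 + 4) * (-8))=-74880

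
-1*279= -279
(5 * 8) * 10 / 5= 80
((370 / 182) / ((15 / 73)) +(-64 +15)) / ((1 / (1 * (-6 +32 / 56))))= 405688 / 1911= 212.29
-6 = -6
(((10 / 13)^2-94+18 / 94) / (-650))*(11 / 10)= 8144631 / 51629500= 0.16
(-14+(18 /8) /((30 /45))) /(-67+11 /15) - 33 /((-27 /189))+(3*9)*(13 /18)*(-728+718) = 287547 /7952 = 36.16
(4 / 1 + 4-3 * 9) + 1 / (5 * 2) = -189 / 10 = -18.90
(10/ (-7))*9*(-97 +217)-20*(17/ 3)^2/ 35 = -98356/ 63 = -1561.21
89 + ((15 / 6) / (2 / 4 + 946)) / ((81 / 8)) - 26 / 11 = 146126789 / 1686663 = 86.64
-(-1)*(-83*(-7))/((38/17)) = 9877/38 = 259.92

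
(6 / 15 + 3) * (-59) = -1003 / 5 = -200.60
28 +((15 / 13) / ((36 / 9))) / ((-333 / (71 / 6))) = 969341 / 34632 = 27.99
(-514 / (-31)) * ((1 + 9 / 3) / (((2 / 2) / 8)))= 16448 / 31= 530.58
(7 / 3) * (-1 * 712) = -1661.33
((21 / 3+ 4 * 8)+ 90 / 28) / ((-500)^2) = 591 / 3500000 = 0.00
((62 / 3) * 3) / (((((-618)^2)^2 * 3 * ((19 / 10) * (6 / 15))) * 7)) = 775 / 29100255384312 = 0.00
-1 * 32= -32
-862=-862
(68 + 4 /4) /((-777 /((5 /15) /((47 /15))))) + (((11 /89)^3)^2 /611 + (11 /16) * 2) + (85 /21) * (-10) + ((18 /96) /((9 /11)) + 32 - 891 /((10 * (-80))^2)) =-1039325005386068018963497 /151001841241511594880000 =-6.88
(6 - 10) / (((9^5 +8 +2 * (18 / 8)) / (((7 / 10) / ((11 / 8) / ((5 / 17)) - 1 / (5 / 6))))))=-224 / 16419097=-0.00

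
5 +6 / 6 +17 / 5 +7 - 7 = 47 / 5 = 9.40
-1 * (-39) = 39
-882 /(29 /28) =-24696 /29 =-851.59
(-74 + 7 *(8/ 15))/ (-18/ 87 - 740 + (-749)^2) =-1798/ 14336085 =-0.00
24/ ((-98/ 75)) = -900/ 49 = -18.37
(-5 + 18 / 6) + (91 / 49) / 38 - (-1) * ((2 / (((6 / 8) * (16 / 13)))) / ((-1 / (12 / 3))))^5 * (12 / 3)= -12641910181 / 64638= -195580.16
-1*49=-49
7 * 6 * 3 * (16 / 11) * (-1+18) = 3115.64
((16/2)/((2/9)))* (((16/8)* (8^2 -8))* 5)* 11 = 221760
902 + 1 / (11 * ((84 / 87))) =277845 / 308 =902.09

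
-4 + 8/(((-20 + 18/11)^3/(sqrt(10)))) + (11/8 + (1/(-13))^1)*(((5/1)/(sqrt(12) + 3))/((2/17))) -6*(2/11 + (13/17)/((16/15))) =-2511151/38896 -1331*sqrt(10)/1030301 + 3825*sqrt(3)/104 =-0.86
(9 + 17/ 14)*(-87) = -12441/ 14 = -888.64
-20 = -20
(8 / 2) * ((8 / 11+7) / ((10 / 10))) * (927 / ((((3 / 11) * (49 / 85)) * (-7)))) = -8930100 / 343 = -26035.28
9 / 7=1.29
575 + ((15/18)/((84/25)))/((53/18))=575.08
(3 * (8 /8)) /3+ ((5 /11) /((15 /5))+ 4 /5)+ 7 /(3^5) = 26467 /13365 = 1.98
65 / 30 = 13 / 6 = 2.17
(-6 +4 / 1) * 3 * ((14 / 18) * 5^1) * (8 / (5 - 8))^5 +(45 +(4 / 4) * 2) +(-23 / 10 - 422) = 20187083 / 7290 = 2769.15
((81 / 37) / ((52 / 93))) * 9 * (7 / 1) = 474579 / 1924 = 246.66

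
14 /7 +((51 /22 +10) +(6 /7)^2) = 16227 /1078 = 15.05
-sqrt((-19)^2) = -19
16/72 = 2/9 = 0.22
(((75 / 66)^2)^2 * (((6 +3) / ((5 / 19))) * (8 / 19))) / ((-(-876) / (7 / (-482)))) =-1640625 / 4121265808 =-0.00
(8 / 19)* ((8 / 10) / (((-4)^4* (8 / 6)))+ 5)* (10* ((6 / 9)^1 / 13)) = 337 / 312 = 1.08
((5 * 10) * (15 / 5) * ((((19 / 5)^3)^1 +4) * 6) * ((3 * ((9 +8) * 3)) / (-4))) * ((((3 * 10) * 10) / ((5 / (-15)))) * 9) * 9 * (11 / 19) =1625185550340 / 19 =85536081596.84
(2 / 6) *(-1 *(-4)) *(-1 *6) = -8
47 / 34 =1.38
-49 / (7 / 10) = -70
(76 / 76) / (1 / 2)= 2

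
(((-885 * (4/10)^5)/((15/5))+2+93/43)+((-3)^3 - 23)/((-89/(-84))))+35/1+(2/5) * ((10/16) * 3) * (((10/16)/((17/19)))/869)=-12492726704361/1130725420000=-11.05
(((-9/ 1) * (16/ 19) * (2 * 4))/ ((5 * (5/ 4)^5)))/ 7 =-1179648/ 2078125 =-0.57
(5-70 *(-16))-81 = 1044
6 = 6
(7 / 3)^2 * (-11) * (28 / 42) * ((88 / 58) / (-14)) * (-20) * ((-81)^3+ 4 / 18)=324093843920 / 7047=45990328.36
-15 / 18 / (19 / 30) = -25 / 19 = -1.32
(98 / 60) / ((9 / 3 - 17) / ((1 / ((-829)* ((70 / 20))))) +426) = 49 / 1231410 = 0.00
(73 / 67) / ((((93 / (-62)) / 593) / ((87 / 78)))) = -1255381 / 2613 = -480.44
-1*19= -19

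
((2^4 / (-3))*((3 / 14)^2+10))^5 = -30305994308178789376 / 68641485507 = -441511340.91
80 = 80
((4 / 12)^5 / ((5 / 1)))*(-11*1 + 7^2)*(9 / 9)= 38 / 1215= 0.03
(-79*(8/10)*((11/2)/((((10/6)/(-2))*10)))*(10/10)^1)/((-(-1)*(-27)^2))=1738/30375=0.06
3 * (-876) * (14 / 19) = -36792 / 19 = -1936.42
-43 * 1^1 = -43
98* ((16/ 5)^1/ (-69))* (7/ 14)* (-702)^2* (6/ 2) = -386358336/ 115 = -3359637.70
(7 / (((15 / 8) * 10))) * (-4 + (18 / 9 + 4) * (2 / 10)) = -392 / 375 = -1.05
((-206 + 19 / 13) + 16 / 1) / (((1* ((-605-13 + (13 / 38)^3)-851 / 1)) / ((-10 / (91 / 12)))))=-5379650880 / 31785148031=-0.17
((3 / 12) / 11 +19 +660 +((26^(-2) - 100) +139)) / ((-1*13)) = -1334807 / 24167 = -55.23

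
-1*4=-4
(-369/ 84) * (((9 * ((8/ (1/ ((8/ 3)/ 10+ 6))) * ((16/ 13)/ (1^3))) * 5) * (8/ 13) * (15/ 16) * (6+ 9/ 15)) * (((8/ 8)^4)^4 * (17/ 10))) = -467012304/ 5915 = -78953.90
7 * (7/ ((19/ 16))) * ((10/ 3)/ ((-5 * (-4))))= 6.88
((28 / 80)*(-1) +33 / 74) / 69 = 71 / 51060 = 0.00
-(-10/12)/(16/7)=35/96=0.36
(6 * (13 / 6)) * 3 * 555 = 21645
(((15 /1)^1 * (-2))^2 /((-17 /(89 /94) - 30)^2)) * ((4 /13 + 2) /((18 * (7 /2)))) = 2970375 /207204998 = 0.01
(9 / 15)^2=9 / 25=0.36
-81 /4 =-20.25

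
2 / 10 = 1 / 5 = 0.20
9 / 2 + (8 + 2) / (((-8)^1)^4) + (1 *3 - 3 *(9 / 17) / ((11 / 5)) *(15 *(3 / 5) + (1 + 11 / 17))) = -1197545 / 6510592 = -0.18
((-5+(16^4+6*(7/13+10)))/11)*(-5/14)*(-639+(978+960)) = -5538448875/2002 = -2766457.98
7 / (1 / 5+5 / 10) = 10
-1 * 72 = -72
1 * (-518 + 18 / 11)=-5680 / 11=-516.36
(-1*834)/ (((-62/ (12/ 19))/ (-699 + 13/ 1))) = -5828.09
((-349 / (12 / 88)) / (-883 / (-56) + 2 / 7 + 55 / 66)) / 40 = -53746 / 14185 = -3.79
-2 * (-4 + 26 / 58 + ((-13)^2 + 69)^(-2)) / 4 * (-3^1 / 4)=-17502909 / 13141408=-1.33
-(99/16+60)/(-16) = 1059/256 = 4.14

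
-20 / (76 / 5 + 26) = -50 / 103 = -0.49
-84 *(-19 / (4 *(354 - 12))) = 7 / 6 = 1.17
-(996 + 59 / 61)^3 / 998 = -224922101843375 / 226527038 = -992915.03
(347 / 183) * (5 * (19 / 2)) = 32965 / 366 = 90.07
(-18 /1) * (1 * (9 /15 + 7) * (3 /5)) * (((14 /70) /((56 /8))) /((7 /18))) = -36936 /6125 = -6.03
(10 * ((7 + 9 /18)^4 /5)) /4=50625 /32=1582.03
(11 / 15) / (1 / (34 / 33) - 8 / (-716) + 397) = 66946 / 36331755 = 0.00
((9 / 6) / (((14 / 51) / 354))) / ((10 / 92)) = 622863 / 35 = 17796.09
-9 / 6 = -3 / 2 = -1.50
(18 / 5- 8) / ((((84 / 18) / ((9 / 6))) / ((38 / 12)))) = -627 / 140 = -4.48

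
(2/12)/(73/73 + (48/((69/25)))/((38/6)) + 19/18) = 1311/37769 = 0.03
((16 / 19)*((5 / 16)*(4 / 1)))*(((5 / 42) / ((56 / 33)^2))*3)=27225 / 208544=0.13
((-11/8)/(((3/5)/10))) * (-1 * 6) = 275/2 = 137.50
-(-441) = 441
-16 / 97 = -0.16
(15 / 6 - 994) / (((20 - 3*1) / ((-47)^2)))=-4380447 / 34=-128836.68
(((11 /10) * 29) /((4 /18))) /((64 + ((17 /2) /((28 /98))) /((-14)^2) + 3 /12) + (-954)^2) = 80388 /509701025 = 0.00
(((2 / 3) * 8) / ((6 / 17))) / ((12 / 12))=136 / 9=15.11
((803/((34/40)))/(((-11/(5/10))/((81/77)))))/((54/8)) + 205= 259585/1309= 198.31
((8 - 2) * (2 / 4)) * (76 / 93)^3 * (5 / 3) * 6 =4389760 / 268119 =16.37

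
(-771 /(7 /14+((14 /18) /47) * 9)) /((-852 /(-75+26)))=-591871 /8662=-68.33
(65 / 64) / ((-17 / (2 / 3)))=-65 / 1632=-0.04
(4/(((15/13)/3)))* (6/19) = 3.28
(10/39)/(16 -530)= -5/10023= -0.00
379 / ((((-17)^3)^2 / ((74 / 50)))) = 14023 / 603439225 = 0.00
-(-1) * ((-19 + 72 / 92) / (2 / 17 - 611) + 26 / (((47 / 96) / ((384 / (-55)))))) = -45783101153 / 123488035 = -370.75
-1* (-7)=7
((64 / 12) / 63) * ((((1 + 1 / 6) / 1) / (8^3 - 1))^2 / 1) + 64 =580136260 / 9064629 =64.00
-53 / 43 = -1.23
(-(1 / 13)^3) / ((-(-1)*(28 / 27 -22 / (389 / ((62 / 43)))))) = -451629 / 948067016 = -0.00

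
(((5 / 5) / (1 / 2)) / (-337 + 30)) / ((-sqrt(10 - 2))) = sqrt(2) / 614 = 0.00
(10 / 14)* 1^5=5 / 7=0.71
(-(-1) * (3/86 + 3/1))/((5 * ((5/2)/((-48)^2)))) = 601344/1075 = 559.39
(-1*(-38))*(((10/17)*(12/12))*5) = 1900/17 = 111.76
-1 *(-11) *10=110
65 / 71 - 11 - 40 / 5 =-1284 / 71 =-18.08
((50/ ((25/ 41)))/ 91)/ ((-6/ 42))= -82/ 13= -6.31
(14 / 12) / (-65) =-7 / 390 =-0.02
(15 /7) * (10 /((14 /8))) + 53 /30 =20597 /1470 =14.01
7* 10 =70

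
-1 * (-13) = 13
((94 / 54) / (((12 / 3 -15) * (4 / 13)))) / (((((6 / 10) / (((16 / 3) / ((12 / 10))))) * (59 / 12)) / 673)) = -82240600 / 157707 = -521.48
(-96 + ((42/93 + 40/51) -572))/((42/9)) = -142.88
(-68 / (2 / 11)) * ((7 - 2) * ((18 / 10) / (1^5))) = -3366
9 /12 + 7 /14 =5 /4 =1.25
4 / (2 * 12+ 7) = 4 / 31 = 0.13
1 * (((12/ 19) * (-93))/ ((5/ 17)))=-18972/ 95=-199.71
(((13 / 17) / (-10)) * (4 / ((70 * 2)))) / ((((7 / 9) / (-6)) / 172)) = 60372 / 20825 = 2.90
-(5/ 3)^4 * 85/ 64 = -53125/ 5184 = -10.25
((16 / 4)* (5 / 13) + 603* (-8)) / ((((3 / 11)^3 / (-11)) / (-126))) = -12850230008 / 39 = -329493077.13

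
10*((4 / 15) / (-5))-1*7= -113 / 15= -7.53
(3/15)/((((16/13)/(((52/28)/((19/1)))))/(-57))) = -507/560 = -0.91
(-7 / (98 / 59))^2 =3481 / 196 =17.76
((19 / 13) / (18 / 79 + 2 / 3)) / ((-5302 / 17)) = -76551 / 14612312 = -0.01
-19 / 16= -1.19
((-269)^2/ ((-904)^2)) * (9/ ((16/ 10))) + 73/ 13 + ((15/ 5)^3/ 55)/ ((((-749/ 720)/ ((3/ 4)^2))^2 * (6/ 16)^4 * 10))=3587037029182483/ 524477088239104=6.84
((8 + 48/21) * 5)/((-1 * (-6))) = 60/7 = 8.57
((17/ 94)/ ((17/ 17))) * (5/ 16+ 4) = 0.78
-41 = -41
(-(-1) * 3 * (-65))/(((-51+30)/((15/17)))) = 975/119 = 8.19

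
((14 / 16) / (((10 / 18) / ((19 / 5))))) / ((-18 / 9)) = -1197 / 400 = -2.99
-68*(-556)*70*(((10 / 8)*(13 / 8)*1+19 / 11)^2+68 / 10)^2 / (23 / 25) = 13900657324651980505 / 11034394624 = 1259757131.98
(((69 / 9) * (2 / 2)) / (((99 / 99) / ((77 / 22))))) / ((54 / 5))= 805 / 324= 2.48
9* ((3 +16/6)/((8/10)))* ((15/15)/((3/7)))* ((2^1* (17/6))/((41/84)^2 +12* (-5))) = -14.10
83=83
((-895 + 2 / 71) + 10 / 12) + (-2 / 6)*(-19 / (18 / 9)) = -63259 / 71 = -890.97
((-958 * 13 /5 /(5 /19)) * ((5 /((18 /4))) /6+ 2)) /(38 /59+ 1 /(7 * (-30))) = -11531731484 /356445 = -32352.06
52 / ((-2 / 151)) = -3926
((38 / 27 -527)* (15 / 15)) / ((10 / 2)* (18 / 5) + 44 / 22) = -14191 / 540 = -26.28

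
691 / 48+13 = 1315 / 48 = 27.40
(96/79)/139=96/10981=0.01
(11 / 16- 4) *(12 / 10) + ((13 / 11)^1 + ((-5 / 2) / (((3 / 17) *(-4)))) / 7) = -10567 / 4620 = -2.29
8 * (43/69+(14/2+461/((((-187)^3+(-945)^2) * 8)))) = 1033003705/16938534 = 60.99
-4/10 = -2/5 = -0.40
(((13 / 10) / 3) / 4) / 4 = 13 / 480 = 0.03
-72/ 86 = -36/ 43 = -0.84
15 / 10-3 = -3 / 2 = -1.50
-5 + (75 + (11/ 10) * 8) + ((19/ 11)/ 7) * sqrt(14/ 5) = 19 * sqrt(70)/ 385 + 394/ 5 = 79.21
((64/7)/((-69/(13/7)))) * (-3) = 832/1127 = 0.74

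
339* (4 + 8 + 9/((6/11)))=19323/2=9661.50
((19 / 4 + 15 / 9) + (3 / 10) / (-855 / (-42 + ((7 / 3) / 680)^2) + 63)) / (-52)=-207870488749 / 1683616539280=-0.12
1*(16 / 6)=2.67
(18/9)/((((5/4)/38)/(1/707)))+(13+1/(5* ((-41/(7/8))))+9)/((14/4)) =3693229/579740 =6.37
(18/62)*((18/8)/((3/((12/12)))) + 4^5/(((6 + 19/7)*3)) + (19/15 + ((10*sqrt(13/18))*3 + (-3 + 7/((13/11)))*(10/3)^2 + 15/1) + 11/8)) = 45*sqrt(26)/31 + 25704533/983320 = 33.54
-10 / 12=-5 / 6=-0.83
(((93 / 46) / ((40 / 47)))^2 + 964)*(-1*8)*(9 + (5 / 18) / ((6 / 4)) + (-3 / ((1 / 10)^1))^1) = 161463.55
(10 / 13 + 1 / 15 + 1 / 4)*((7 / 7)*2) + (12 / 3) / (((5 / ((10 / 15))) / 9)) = 2719 / 390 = 6.97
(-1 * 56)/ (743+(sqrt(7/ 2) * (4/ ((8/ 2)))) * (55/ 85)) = -24049424/ 319083475+10472 * sqrt(14)/ 319083475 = -0.08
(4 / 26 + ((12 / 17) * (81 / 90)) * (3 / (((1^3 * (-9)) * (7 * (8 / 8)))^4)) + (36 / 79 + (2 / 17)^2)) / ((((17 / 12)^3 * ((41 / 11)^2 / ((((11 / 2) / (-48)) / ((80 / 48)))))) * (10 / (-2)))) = 478937331228136 / 2207019608493097125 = 0.00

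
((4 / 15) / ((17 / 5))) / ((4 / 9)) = 3 / 17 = 0.18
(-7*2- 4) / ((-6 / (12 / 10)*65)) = 18 / 325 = 0.06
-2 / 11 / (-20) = 1 / 110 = 0.01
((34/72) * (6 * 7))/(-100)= -119/600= -0.20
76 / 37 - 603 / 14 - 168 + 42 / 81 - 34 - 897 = -15937031 / 13986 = -1139.50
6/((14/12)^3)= 3.78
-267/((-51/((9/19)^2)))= 7209/6137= 1.17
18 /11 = 1.64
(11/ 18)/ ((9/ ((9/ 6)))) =11/ 108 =0.10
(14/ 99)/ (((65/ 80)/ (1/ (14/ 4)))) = 64/ 1287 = 0.05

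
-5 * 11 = -55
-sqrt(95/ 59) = -sqrt(5605)/ 59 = -1.27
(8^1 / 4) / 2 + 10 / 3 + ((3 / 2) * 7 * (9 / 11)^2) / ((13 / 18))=66376 / 4719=14.07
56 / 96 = 7 / 12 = 0.58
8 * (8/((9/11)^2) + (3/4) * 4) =9688/81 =119.60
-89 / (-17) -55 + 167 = 1993 / 17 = 117.24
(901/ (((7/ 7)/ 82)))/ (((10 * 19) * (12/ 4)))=129.62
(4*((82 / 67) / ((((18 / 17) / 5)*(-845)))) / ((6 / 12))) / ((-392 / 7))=0.00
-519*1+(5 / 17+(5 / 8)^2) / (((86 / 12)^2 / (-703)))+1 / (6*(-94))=-37468513559 / 70912848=-528.37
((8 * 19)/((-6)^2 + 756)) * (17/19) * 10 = 1.72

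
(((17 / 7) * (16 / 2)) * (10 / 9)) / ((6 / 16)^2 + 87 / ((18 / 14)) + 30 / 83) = 0.32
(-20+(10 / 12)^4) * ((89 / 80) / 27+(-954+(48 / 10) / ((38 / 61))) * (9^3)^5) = 40451636659887397259646607 / 10637568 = 3802714742682481302.08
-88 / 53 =-1.66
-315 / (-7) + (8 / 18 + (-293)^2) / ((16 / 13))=10050865 / 144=69797.67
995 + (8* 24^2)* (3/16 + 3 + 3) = 29507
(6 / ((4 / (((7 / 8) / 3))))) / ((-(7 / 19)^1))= -19 / 16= -1.19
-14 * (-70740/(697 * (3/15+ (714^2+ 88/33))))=14855400/5329947151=0.00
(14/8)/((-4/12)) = -5.25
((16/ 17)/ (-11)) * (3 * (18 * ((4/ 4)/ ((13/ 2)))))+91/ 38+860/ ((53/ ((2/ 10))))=24133537/ 4896034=4.93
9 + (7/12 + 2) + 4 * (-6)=-149/12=-12.42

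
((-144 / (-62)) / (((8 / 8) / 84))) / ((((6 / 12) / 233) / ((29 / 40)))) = 10216584 / 155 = 65913.45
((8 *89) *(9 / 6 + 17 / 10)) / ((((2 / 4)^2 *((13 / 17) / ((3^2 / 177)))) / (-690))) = -320707584 / 767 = -418132.44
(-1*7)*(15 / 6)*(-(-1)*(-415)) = 14525 / 2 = 7262.50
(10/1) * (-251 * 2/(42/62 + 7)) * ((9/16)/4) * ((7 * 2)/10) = -70029/544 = -128.73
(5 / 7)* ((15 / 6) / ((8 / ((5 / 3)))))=125 / 336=0.37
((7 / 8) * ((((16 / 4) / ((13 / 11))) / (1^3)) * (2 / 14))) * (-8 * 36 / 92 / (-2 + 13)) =-36 / 299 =-0.12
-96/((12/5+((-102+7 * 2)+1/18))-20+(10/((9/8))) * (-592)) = 2880/161033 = 0.02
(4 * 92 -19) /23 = 349 /23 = 15.17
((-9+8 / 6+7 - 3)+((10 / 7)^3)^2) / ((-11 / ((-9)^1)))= 5117583 / 1294139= 3.95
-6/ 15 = -2/ 5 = -0.40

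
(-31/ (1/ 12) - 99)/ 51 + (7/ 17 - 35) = -745/ 17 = -43.82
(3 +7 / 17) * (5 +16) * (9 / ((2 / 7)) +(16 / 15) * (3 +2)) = 2639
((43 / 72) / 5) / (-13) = -43 / 4680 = -0.01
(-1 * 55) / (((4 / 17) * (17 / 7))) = -385 / 4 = -96.25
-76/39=-1.95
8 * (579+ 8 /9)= 41752 /9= 4639.11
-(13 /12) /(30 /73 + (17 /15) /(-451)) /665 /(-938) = 0.00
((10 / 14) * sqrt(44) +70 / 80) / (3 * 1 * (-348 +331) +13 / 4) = -40 * sqrt(11) / 1337 - 7 / 382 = -0.12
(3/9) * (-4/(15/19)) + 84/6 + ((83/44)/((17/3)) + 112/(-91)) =4994201/437580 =11.41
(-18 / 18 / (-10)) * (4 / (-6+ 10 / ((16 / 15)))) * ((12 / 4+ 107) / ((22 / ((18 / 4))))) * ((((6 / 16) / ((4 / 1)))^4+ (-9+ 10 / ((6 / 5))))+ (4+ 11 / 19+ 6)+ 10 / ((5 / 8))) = 1548751369 / 22413312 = 69.10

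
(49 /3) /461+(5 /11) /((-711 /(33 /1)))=522 /36419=0.01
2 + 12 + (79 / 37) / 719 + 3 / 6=771645 / 53206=14.50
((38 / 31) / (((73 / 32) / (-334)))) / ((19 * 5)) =-21376 / 11315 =-1.89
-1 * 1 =-1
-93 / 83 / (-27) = 31 / 747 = 0.04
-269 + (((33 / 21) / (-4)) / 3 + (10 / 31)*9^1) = -693257 / 2604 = -266.23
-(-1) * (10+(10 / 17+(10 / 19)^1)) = 3590 / 323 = 11.11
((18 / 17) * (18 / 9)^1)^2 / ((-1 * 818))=-648 / 118201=-0.01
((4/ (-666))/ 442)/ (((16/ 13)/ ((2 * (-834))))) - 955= -7208201/ 7548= -954.98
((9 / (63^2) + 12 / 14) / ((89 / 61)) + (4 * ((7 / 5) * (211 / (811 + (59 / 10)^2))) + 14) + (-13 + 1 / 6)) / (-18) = -2990313217 / 17072844012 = -0.18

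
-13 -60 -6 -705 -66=-850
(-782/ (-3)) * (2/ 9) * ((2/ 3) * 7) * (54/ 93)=43792/ 279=156.96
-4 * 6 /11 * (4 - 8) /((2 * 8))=6 /11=0.55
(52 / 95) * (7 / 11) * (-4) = -1456 / 1045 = -1.39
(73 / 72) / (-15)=-73 / 1080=-0.07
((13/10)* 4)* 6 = 156/5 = 31.20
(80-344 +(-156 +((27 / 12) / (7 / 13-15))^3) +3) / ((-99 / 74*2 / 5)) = 10935634156855 / 14033547264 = 779.25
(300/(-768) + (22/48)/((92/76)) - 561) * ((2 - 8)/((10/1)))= 2477429/7360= 336.61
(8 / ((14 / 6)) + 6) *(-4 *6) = -226.29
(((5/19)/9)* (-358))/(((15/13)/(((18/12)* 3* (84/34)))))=-32578/323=-100.86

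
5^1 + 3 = 8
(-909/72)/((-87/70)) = 3535/348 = 10.16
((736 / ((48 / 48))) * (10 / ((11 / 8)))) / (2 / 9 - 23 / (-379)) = 40167936 / 2123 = 18920.37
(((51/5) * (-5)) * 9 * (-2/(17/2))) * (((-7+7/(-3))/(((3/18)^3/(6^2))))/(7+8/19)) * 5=-248209920/47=-5281062.13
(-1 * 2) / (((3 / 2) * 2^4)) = -1 / 12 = -0.08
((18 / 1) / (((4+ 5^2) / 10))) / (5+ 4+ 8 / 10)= 900 / 1421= 0.63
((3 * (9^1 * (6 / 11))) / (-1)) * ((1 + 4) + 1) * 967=-939924 / 11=-85447.64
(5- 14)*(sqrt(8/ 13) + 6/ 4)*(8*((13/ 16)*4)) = -351- 36*sqrt(26) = -534.56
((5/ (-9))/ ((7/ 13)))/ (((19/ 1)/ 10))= -650/ 1197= -0.54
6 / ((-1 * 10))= -3 / 5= -0.60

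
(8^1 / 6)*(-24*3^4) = -2592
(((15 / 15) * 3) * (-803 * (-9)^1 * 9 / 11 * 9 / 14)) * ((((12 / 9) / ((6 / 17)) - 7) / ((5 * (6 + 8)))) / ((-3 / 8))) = 342954 / 245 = 1399.81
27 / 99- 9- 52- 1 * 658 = -7906 / 11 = -718.73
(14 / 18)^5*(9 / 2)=16807 / 13122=1.28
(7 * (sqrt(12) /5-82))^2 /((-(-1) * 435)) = 8237488 /10875-16072 * sqrt(3) /2175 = 744.67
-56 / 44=-14 / 11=-1.27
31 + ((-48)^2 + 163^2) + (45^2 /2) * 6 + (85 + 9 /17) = 596097 /17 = 35064.53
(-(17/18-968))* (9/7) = 17407/14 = 1243.36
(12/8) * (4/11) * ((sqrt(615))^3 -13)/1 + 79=791/11 + 3690 * sqrt(615)/11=8390.91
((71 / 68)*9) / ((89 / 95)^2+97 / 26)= 24990225 / 12255538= 2.04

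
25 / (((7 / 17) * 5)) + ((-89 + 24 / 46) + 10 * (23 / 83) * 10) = -649770 / 13363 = -48.62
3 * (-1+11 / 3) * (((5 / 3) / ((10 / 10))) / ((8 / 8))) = 40 / 3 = 13.33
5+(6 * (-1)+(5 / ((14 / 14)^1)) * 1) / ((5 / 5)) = 4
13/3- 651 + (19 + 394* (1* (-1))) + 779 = -728/3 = -242.67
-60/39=-20/13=-1.54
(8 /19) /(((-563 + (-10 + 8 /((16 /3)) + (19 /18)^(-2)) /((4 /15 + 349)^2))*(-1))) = 8343924784 /11156871661831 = 0.00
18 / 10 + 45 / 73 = 882 / 365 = 2.42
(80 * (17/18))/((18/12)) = 1360/27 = 50.37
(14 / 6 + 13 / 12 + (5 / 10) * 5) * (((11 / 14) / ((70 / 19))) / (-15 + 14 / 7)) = -14839 / 152880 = -0.10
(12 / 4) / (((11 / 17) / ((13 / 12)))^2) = 8.41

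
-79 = -79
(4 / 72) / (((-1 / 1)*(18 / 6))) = -1 / 54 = -0.02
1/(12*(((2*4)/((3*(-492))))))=-123/8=-15.38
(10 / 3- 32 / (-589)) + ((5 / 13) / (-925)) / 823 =11848177823 / 3497449605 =3.39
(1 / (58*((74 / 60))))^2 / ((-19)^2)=225 / 415629769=0.00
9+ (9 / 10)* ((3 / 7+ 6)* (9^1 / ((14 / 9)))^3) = 43392465 / 38416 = 1129.54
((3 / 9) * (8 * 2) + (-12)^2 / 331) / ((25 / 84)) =160384 / 8275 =19.38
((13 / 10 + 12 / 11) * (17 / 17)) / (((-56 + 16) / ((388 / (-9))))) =25511 / 9900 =2.58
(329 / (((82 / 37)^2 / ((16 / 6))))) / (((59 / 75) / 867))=19524883350 / 99179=196865.10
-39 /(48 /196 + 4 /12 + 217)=-5733 /31984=-0.18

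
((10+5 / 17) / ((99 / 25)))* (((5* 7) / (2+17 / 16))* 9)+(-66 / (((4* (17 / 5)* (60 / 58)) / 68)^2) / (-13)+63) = 6548855 / 14586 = 448.98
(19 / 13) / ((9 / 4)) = 76 / 117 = 0.65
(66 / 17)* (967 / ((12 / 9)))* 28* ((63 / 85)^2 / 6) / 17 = 886583313 / 2088025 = 424.60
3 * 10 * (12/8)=45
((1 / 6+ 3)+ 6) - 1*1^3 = 49 / 6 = 8.17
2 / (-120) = -1 / 60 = -0.02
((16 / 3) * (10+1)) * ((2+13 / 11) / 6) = 31.11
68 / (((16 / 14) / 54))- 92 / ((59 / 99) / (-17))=344403 / 59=5837.34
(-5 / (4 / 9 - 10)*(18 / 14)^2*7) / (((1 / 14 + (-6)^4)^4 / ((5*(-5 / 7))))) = -285768 / 37289480474809415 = -0.00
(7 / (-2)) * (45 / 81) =-35 / 18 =-1.94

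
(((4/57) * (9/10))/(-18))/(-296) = 1/84360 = 0.00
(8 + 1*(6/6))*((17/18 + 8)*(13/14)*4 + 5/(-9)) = 294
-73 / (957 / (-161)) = 11753 / 957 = 12.28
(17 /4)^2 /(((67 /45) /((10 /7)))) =65025 /3752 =17.33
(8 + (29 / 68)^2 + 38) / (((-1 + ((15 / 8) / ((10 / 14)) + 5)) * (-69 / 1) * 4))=-213545 / 8454984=-0.03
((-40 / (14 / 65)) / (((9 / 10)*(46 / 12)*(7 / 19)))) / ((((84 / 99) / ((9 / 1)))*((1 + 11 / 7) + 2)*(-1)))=3056625 / 9016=339.02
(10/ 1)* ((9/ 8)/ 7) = 45/ 28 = 1.61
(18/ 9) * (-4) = -8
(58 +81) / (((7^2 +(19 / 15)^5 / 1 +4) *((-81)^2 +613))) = 105553125 / 306494615476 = 0.00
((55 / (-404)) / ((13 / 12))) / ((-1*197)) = 165 / 258661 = 0.00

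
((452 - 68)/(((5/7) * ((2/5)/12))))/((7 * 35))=2304/35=65.83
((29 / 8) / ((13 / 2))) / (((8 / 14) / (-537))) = -109011 / 208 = -524.09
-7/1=-7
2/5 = 0.40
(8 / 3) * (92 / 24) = 92 / 9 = 10.22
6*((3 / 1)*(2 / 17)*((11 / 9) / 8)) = 11 / 34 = 0.32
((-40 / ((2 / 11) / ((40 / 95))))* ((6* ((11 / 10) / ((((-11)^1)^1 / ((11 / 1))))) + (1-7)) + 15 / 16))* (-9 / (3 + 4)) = -184734 / 133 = -1388.98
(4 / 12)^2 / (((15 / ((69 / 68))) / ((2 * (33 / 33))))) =0.02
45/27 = 5/3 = 1.67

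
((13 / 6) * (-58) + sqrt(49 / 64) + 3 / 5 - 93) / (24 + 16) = -26063 / 4800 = -5.43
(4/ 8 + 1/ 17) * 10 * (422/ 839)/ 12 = 20045/ 85578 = 0.23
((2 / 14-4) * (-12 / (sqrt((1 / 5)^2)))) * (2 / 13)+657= 63027 / 91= 692.60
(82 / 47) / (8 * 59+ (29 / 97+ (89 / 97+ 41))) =0.00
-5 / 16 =-0.31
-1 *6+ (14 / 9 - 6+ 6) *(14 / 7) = -26 / 9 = -2.89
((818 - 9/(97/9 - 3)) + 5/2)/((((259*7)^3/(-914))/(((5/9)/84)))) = -4368463/5256080370954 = -0.00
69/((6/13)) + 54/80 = 150.18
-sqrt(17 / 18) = -sqrt(34) / 6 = -0.97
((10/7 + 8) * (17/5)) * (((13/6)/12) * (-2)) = -2431/210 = -11.58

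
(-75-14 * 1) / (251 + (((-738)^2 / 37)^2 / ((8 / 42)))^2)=-166800329 / 2425322531325284440786907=-0.00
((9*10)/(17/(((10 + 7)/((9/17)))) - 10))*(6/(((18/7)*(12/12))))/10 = -51/23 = -2.22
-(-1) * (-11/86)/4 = -11/344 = -0.03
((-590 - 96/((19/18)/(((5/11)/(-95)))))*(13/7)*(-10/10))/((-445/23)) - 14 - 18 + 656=7018663522/12369665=567.41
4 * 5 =20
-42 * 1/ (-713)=42/ 713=0.06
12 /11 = 1.09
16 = 16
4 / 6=2 / 3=0.67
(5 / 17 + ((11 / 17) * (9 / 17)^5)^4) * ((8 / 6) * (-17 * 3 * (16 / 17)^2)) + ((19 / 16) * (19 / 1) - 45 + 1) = -3615071363152139897365982294166855 / 92330038597574438063033119856912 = -39.15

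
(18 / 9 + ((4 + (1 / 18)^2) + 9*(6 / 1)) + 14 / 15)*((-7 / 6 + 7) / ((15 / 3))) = 691019 / 9720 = 71.09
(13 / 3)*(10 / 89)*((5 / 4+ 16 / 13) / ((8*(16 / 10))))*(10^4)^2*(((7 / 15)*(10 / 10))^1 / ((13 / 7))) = 8230468750 / 3471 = 2371209.67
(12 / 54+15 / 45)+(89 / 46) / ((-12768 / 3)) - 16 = -27213665 / 1761984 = -15.44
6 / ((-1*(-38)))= 3 / 19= 0.16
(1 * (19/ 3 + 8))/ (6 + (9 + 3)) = 43/ 54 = 0.80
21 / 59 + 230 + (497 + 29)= 756.36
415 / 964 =0.43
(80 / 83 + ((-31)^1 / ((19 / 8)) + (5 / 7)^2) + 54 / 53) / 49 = -43246941 / 200677981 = -0.22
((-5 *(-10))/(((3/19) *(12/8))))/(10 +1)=1900/99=19.19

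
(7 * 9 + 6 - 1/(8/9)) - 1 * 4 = 511/8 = 63.88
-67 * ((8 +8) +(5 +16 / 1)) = -2479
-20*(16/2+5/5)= -180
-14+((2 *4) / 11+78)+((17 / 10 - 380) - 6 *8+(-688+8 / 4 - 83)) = -124363 / 110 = -1130.57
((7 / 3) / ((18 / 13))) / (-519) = -91 / 28026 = -0.00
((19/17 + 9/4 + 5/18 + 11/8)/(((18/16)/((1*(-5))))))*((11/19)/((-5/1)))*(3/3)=67595/26163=2.58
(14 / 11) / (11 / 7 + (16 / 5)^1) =490 / 1837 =0.27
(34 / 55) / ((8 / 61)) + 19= 5217 / 220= 23.71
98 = 98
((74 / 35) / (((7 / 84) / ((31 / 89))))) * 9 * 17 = 4211784 / 3115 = 1352.10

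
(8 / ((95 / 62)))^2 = 246016 / 9025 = 27.26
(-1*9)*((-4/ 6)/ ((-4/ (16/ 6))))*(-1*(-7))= -28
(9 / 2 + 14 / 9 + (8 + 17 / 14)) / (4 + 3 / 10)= 3.55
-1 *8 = -8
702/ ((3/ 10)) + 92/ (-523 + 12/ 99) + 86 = 41857594/ 17255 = 2425.82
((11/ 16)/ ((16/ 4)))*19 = 209/ 64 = 3.27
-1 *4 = -4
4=4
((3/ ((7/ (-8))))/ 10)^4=0.01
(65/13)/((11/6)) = 30/11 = 2.73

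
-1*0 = 0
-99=-99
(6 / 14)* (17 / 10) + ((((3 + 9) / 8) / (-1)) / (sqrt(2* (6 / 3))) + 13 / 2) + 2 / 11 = 10257 / 1540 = 6.66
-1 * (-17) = 17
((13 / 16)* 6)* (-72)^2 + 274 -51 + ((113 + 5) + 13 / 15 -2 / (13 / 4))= 4994584 / 195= 25613.25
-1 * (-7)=7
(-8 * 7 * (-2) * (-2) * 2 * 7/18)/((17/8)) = -12544/153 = -81.99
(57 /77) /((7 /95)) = 5415 /539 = 10.05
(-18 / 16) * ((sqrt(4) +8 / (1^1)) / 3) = -15 / 4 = -3.75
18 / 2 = 9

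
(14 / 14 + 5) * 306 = 1836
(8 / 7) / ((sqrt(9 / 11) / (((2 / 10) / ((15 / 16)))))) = 128 * sqrt(11) / 1575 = 0.27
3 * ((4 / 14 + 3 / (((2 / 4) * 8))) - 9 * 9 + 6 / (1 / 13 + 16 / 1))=-1397301 / 5852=-238.77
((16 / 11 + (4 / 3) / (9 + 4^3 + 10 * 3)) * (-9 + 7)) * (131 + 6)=-1366712 / 3399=-402.09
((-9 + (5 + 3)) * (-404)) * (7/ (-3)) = -2828/ 3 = -942.67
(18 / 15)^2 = 36 / 25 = 1.44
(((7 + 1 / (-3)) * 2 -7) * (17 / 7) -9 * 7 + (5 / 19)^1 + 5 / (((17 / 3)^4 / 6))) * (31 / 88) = -48891951475 / 2932589352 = -16.67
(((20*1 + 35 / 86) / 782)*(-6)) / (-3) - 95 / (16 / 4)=-23.70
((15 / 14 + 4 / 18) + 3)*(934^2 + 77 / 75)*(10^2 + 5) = 35395886357 / 90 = 393287626.19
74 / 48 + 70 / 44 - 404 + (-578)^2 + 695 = 88275827 / 264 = 334378.13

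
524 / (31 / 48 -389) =-25152 / 18641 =-1.35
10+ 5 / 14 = 145 / 14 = 10.36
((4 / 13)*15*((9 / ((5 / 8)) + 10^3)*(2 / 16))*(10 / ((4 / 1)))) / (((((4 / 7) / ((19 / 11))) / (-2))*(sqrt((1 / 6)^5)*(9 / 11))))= -5059320*sqrt(6) / 13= -953288.65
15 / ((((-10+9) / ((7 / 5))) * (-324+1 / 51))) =1071 / 16523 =0.06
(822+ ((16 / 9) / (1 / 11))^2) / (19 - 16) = 97558 / 243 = 401.47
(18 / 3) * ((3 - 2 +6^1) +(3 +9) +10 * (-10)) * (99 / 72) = -2673 / 4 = -668.25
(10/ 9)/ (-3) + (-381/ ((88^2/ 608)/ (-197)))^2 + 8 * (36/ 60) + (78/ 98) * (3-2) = 13453011686292523/ 387400860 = 34726334.08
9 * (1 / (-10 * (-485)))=9 / 4850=0.00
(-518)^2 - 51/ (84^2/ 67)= 631096909/ 2352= 268323.52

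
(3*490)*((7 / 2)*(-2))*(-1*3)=30870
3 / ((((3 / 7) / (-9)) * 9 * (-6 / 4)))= 14 / 3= 4.67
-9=-9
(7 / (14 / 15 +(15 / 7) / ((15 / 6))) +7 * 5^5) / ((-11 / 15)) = -61698525 / 2068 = -29834.88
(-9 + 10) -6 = -5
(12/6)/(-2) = -1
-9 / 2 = -4.50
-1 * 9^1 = -9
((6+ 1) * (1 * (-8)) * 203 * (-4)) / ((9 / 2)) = 90944 / 9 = 10104.89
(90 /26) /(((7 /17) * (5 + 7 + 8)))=153 /364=0.42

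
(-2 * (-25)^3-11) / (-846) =-3471 / 94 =-36.93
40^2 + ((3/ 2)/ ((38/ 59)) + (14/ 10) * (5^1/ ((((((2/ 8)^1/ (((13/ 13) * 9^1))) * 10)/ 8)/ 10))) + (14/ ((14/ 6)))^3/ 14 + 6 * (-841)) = -751313/ 532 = -1412.24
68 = 68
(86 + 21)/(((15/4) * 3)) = 428/45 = 9.51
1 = 1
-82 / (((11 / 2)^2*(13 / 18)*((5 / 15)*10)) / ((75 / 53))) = -132840 / 83369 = -1.59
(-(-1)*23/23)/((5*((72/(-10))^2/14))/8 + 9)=35/396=0.09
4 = 4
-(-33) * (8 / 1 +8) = 528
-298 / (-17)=298 / 17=17.53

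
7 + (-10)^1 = -3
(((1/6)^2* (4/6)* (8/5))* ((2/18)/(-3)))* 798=-1064/1215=-0.88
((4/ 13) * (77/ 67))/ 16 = 77/ 3484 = 0.02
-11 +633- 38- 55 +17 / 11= 5836 / 11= 530.55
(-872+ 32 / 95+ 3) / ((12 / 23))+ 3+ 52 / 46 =-1660.81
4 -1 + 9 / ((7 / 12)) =129 / 7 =18.43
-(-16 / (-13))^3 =-4096 / 2197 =-1.86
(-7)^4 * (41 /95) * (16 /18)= 921.09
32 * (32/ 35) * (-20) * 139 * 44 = -3578733.71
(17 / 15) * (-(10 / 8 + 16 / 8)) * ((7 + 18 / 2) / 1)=-884 / 15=-58.93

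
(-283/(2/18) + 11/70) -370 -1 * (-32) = -201939/70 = -2884.84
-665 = -665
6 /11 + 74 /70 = 617 /385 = 1.60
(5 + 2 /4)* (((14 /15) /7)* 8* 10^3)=17600 /3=5866.67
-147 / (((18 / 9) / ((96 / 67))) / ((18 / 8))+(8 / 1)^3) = -2268 / 7909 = -0.29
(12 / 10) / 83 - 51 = -21159 / 415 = -50.99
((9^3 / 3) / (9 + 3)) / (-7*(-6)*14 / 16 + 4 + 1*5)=0.44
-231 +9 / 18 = -461 / 2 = -230.50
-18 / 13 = -1.38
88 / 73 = 1.21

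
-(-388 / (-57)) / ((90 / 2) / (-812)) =315056 / 2565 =122.83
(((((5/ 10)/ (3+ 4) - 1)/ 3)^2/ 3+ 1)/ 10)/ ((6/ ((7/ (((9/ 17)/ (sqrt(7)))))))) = 92837 * sqrt(7)/ 408240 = 0.60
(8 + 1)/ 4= 9/ 4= 2.25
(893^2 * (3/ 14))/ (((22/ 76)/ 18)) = 818182674/ 77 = 10625749.01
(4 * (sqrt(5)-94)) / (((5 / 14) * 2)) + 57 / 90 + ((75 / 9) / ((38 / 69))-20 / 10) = -146101 / 285 + 28 * sqrt(5) / 5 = -500.11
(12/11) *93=1116/11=101.45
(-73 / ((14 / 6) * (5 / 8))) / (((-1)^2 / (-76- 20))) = 168192 / 35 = 4805.49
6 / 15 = 0.40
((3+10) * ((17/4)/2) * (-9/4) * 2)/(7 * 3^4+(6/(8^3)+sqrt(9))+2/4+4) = -10608/49025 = -0.22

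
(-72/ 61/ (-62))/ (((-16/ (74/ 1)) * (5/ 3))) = -999/ 18910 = -0.05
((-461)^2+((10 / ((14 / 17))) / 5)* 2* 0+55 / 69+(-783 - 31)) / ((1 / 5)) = 73039190 / 69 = 1058538.99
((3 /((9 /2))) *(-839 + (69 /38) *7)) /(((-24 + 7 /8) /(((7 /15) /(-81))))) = -1758344 /12812175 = -0.14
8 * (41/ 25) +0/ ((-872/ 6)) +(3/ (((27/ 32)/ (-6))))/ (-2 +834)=12767/ 975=13.09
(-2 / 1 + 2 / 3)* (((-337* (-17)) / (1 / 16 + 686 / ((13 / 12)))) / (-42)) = 0.29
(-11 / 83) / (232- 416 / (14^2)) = -0.00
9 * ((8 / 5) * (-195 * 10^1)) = -28080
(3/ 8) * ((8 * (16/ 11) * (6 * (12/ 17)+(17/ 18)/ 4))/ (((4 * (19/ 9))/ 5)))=82095/ 7106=11.55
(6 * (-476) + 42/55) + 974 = -103468/55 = -1881.24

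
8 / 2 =4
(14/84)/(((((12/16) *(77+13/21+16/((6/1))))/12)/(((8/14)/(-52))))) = -0.00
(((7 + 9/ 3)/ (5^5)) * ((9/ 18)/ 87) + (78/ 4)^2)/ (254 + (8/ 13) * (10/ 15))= 1075156927/ 719345000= 1.49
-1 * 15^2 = -225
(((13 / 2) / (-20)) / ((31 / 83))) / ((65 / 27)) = -2241 / 6200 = -0.36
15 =15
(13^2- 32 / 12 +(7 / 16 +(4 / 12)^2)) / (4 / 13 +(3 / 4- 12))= -312403 / 20484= -15.25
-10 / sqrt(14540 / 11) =-sqrt(39985) / 727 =-0.28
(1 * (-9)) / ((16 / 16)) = -9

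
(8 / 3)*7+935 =2861 / 3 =953.67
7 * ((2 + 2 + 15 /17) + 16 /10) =3857 /85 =45.38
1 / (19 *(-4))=-1 / 76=-0.01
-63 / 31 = -2.03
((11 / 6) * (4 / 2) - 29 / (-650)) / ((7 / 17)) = 123029 / 13650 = 9.01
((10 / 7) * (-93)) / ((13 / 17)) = -173.74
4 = 4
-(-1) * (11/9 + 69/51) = 394/153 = 2.58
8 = 8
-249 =-249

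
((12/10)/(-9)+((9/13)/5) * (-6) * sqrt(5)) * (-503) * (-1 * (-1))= 1006/15+27162 * sqrt(5)/65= 1001.47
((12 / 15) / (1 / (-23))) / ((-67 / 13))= 1196 / 335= 3.57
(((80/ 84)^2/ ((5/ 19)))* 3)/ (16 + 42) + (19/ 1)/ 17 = 1.30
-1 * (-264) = 264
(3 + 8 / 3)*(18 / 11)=102 / 11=9.27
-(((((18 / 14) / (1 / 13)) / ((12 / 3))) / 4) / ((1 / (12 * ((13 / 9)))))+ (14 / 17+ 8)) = -12819 / 476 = -26.93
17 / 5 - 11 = -38 / 5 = -7.60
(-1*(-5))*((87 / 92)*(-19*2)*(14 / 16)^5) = -138909855 / 1507328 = -92.16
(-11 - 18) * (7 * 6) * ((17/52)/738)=-3451/6396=-0.54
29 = 29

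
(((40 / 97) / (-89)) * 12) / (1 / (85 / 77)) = -40800 / 664741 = -0.06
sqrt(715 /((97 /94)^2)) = 94 * sqrt(715) /97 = 25.91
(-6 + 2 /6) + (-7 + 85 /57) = -637 /57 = -11.18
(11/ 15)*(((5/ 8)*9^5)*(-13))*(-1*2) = 2814669/ 4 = 703667.25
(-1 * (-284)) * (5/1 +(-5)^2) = 8520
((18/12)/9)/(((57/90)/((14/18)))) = 35/171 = 0.20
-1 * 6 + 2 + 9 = 5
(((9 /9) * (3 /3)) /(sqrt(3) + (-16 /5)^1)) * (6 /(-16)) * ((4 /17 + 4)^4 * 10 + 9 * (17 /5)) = 829.78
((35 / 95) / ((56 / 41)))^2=1681 / 23104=0.07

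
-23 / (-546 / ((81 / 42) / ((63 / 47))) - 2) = 1081 / 17930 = 0.06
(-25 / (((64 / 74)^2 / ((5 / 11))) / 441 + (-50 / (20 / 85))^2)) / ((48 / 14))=-176087625 / 1090485596362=-0.00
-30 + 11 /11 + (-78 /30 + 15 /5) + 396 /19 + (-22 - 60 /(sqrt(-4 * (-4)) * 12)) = -11783 /380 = -31.01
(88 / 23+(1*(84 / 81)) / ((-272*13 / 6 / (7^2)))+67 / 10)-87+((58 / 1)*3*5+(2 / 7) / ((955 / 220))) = 242668872059 / 305818695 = 793.51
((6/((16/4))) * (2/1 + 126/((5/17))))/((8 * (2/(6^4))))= 261468/5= 52293.60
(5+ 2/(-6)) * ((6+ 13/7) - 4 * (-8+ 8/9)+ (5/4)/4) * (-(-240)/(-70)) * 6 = -73814/21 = -3514.95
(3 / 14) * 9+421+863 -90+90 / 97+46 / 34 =27661861 / 23086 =1198.21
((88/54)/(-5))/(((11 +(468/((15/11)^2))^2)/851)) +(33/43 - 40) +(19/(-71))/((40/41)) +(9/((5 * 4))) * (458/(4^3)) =-6891736566992477/189902506700160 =-36.29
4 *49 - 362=-166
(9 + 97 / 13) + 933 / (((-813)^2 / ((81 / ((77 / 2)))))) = 1210379120 / 73514441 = 16.46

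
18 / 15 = 6 / 5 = 1.20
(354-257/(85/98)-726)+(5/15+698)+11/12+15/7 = 78747/2380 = 33.09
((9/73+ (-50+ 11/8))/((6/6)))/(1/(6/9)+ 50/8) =-28325/4526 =-6.26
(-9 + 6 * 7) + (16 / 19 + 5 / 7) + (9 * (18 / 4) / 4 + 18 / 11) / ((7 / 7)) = 542103 / 11704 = 46.32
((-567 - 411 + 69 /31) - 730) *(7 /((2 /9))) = -3331377 /62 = -53731.89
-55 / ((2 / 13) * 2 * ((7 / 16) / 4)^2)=-732160 / 49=-14942.04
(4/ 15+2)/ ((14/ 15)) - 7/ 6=53/ 42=1.26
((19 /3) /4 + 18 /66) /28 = 0.07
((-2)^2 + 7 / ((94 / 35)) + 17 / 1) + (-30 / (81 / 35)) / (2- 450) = 959783 / 40608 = 23.64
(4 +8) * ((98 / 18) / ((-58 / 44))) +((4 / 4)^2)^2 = -48.56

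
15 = 15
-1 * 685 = -685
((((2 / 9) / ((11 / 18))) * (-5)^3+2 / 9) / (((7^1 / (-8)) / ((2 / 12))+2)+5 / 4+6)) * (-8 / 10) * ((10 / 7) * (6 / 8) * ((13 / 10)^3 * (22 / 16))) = 4919083 / 168000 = 29.28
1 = 1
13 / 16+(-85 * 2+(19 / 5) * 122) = 23553 / 80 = 294.41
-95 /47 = -2.02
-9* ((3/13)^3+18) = -356157/2197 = -162.11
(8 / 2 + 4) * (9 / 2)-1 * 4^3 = -28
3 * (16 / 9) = 16 / 3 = 5.33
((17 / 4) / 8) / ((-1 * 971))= -17 / 31072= -0.00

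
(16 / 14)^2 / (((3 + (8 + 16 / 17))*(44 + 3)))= 1088 / 467509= 0.00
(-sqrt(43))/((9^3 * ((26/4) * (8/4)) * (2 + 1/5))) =-5 * sqrt(43)/104247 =-0.00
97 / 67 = 1.45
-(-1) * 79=79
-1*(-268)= 268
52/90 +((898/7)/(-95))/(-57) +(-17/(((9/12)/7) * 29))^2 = 2920308796/95634315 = 30.54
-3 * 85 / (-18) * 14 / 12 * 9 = 595 / 4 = 148.75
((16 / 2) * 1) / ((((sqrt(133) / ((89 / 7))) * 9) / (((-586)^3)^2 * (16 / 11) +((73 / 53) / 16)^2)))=13821848716596868115674049 * sqrt(133) / 2761629024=57720039191702667.85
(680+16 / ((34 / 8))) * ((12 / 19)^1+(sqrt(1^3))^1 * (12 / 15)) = 92992 / 95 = 978.86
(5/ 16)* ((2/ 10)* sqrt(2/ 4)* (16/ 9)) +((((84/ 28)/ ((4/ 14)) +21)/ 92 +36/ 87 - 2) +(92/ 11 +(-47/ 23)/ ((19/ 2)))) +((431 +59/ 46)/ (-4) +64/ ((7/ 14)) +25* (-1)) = sqrt(2)/ 18 +1022697/ 557612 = 1.91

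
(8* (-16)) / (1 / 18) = -2304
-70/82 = -35/41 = -0.85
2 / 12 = 1 / 6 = 0.17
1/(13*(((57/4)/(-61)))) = -0.33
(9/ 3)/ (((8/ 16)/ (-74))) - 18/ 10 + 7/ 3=-6652/ 15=-443.47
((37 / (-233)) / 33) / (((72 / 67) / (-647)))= 1603913 / 553608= 2.90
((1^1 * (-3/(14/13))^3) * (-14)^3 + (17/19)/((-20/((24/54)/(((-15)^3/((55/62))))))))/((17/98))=104004343793413/304144875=341956.59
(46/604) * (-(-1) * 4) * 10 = 460/151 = 3.05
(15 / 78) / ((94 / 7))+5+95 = 244435 / 2444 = 100.01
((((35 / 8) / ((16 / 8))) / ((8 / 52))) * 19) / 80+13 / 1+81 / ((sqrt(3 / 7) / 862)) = 8385 / 512+23274 * sqrt(21) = 106671.24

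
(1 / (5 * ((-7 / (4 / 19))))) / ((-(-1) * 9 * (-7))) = 4 / 41895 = 0.00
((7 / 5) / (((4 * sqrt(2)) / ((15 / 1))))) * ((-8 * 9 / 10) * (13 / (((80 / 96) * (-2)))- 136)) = 135891 * sqrt(2) / 50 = 3843.58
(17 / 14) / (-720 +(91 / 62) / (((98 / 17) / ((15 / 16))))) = -16864 / 9996045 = -0.00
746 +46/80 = 29863/40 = 746.58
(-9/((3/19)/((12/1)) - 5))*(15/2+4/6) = 5586/379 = 14.74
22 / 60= 11 / 30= 0.37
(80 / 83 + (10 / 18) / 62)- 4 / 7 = 130129 / 324198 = 0.40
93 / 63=31 / 21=1.48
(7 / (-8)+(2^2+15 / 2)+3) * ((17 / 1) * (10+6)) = 3706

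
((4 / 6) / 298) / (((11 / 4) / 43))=0.03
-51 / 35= -1.46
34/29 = 1.17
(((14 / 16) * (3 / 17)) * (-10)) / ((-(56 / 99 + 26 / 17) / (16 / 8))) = 10395 / 7052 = 1.47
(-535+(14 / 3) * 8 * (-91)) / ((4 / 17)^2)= -3409333 / 48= -71027.77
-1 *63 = -63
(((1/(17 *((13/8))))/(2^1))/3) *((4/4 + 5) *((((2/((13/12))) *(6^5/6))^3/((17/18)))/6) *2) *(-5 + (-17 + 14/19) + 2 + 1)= -501209670598262784/156828451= -3195910355.57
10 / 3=3.33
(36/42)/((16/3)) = 9/56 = 0.16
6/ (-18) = -1/ 3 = -0.33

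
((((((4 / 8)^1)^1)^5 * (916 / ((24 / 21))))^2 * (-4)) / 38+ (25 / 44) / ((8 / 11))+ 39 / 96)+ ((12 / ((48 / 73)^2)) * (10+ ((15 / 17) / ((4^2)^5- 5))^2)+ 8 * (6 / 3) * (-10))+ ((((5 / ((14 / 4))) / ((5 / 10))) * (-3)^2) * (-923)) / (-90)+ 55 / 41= 3382812906114817672258435 / 10645847293512662611968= 317.76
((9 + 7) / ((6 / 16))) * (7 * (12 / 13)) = 275.69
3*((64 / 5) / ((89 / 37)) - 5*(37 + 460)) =-3310371 / 445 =-7439.04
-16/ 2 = -8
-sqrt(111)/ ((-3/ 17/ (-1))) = -17 * sqrt(111)/ 3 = -59.70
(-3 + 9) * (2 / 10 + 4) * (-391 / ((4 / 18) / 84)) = -18622548 / 5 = -3724509.60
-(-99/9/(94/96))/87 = 176/1363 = 0.13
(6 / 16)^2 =9 / 64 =0.14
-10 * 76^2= -57760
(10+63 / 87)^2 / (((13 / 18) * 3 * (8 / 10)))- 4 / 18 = 13013603 / 196794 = 66.13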